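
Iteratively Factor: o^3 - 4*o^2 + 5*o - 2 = (o - 1)*(o^2 - 3*o + 2) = (o - 1)^2*(o - 2)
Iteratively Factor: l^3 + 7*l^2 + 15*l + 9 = (l + 3)*(l^2 + 4*l + 3) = (l + 1)*(l + 3)*(l + 3)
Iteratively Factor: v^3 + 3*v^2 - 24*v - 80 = (v + 4)*(v^2 - v - 20) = (v + 4)^2*(v - 5)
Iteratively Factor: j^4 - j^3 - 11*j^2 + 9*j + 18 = (j + 1)*(j^3 - 2*j^2 - 9*j + 18) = (j - 3)*(j + 1)*(j^2 + j - 6) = (j - 3)*(j - 2)*(j + 1)*(j + 3)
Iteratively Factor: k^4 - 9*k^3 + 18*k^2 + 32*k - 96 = (k + 2)*(k^3 - 11*k^2 + 40*k - 48) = (k - 3)*(k + 2)*(k^2 - 8*k + 16) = (k - 4)*(k - 3)*(k + 2)*(k - 4)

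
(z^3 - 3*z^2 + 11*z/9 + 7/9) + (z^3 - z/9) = 2*z^3 - 3*z^2 + 10*z/9 + 7/9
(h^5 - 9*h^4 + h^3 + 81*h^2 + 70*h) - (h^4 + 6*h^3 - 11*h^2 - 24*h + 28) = h^5 - 10*h^4 - 5*h^3 + 92*h^2 + 94*h - 28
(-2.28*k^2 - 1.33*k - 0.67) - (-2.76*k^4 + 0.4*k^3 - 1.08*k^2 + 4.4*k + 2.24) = 2.76*k^4 - 0.4*k^3 - 1.2*k^2 - 5.73*k - 2.91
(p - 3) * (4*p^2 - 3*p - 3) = 4*p^3 - 15*p^2 + 6*p + 9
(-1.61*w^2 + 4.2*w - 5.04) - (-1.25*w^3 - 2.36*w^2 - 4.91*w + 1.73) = 1.25*w^3 + 0.75*w^2 + 9.11*w - 6.77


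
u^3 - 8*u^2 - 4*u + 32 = (u - 8)*(u - 2)*(u + 2)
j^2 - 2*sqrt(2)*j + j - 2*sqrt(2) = (j + 1)*(j - 2*sqrt(2))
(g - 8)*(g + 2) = g^2 - 6*g - 16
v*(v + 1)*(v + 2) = v^3 + 3*v^2 + 2*v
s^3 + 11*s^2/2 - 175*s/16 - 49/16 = (s - 7/4)*(s + 1/4)*(s + 7)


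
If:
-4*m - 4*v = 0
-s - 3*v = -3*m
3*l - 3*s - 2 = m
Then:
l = 2/3 - 19*v/3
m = -v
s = -6*v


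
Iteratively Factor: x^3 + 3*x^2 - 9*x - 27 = (x + 3)*(x^2 - 9) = (x - 3)*(x + 3)*(x + 3)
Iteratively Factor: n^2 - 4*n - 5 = (n - 5)*(n + 1)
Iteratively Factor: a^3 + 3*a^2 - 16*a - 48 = (a + 3)*(a^2 - 16) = (a + 3)*(a + 4)*(a - 4)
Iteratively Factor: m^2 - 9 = (m - 3)*(m + 3)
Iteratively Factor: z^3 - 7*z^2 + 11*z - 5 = (z - 5)*(z^2 - 2*z + 1) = (z - 5)*(z - 1)*(z - 1)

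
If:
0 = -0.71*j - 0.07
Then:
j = -0.10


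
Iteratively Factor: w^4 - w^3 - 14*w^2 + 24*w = (w)*(w^3 - w^2 - 14*w + 24) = w*(w + 4)*(w^2 - 5*w + 6) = w*(w - 3)*(w + 4)*(w - 2)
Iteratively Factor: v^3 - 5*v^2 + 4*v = (v)*(v^2 - 5*v + 4) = v*(v - 1)*(v - 4)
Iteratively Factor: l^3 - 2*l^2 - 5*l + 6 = (l + 2)*(l^2 - 4*l + 3) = (l - 1)*(l + 2)*(l - 3)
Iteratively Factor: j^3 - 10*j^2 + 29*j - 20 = (j - 1)*(j^2 - 9*j + 20) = (j - 4)*(j - 1)*(j - 5)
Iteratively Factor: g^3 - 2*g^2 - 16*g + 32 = (g - 2)*(g^2 - 16) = (g - 4)*(g - 2)*(g + 4)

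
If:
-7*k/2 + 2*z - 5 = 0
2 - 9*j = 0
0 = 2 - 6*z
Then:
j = 2/9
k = -26/21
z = 1/3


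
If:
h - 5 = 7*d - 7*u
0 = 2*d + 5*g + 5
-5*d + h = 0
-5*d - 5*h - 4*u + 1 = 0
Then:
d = -13/218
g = -532/545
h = -65/218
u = 76/109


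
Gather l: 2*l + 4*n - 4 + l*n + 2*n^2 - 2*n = l*(n + 2) + 2*n^2 + 2*n - 4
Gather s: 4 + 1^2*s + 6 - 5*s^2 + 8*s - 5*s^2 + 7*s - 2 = -10*s^2 + 16*s + 8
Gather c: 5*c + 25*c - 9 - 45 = 30*c - 54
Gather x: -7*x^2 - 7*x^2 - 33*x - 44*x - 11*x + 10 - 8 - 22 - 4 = -14*x^2 - 88*x - 24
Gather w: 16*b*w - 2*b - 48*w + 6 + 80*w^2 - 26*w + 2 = -2*b + 80*w^2 + w*(16*b - 74) + 8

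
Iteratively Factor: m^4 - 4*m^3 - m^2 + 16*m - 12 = (m + 2)*(m^3 - 6*m^2 + 11*m - 6) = (m - 2)*(m + 2)*(m^2 - 4*m + 3) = (m - 2)*(m - 1)*(m + 2)*(m - 3)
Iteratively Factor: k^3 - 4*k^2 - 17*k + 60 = (k - 3)*(k^2 - k - 20) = (k - 5)*(k - 3)*(k + 4)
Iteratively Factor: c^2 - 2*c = (c - 2)*(c)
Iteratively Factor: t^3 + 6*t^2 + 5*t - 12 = (t - 1)*(t^2 + 7*t + 12) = (t - 1)*(t + 3)*(t + 4)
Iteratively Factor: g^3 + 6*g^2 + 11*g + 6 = (g + 1)*(g^2 + 5*g + 6) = (g + 1)*(g + 2)*(g + 3)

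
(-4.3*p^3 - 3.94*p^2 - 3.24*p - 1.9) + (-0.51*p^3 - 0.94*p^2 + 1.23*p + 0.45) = -4.81*p^3 - 4.88*p^2 - 2.01*p - 1.45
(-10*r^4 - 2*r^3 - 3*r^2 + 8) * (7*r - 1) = -70*r^5 - 4*r^4 - 19*r^3 + 3*r^2 + 56*r - 8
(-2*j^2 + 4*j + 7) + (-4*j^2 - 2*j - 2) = -6*j^2 + 2*j + 5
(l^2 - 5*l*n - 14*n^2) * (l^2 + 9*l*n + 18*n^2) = l^4 + 4*l^3*n - 41*l^2*n^2 - 216*l*n^3 - 252*n^4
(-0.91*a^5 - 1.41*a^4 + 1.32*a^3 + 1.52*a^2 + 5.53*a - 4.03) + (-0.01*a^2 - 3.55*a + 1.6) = -0.91*a^5 - 1.41*a^4 + 1.32*a^3 + 1.51*a^2 + 1.98*a - 2.43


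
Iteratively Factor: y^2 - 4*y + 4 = (y - 2)*(y - 2)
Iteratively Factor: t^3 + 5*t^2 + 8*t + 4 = (t + 2)*(t^2 + 3*t + 2) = (t + 1)*(t + 2)*(t + 2)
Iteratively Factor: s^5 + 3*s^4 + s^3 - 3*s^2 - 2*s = (s - 1)*(s^4 + 4*s^3 + 5*s^2 + 2*s) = (s - 1)*(s + 2)*(s^3 + 2*s^2 + s) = (s - 1)*(s + 1)*(s + 2)*(s^2 + s) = (s - 1)*(s + 1)^2*(s + 2)*(s)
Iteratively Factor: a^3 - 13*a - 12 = (a - 4)*(a^2 + 4*a + 3) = (a - 4)*(a + 1)*(a + 3)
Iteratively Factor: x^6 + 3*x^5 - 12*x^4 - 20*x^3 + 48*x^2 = (x - 2)*(x^5 + 5*x^4 - 2*x^3 - 24*x^2) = x*(x - 2)*(x^4 + 5*x^3 - 2*x^2 - 24*x) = x^2*(x - 2)*(x^3 + 5*x^2 - 2*x - 24) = x^2*(x - 2)^2*(x^2 + 7*x + 12) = x^2*(x - 2)^2*(x + 4)*(x + 3)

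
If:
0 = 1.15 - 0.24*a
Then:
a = 4.79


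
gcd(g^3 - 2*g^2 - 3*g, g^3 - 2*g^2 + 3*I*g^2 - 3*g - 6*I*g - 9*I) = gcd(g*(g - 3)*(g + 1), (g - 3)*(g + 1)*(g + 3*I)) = g^2 - 2*g - 3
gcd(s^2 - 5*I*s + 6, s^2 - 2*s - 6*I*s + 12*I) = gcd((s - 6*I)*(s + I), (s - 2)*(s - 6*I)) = s - 6*I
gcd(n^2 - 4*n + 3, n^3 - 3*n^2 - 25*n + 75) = n - 3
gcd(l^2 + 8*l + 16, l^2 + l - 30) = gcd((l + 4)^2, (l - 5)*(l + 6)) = 1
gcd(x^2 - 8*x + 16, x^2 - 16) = x - 4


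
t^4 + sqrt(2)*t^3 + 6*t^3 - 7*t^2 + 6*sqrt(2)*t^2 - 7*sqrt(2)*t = t*(t - 1)*(t + 7)*(t + sqrt(2))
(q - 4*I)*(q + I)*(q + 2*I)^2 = q^4 + I*q^3 + 12*q^2 + 28*I*q - 16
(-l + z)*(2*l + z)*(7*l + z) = -14*l^3 + 5*l^2*z + 8*l*z^2 + z^3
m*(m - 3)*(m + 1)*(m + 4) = m^4 + 2*m^3 - 11*m^2 - 12*m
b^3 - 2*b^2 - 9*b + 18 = (b - 3)*(b - 2)*(b + 3)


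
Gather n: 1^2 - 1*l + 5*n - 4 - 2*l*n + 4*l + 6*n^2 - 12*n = 3*l + 6*n^2 + n*(-2*l - 7) - 3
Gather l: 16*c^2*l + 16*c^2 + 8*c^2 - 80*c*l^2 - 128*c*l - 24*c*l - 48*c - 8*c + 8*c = 24*c^2 - 80*c*l^2 - 48*c + l*(16*c^2 - 152*c)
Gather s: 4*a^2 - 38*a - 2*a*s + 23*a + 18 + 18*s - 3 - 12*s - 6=4*a^2 - 15*a + s*(6 - 2*a) + 9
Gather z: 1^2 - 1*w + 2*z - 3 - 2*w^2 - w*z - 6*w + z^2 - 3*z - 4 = -2*w^2 - 7*w + z^2 + z*(-w - 1) - 6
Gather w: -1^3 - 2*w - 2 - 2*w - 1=-4*w - 4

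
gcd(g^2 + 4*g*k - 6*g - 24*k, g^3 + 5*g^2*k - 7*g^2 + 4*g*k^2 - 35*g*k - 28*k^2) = g + 4*k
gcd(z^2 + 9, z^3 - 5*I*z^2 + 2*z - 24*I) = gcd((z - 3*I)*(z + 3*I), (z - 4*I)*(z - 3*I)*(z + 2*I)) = z - 3*I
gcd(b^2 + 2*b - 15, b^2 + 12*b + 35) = b + 5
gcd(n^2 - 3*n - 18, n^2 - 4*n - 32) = 1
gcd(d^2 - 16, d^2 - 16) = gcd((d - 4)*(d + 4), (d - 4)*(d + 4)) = d^2 - 16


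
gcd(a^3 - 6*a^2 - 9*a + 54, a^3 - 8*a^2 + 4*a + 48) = a - 6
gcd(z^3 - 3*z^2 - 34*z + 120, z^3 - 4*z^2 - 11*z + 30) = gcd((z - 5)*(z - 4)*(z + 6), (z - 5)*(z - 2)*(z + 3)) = z - 5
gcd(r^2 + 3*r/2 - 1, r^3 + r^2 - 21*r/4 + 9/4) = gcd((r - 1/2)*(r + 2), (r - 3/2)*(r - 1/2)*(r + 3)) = r - 1/2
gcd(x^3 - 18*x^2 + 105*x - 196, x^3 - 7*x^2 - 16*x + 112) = x^2 - 11*x + 28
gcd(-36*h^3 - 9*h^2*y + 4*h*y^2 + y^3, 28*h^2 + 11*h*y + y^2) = 4*h + y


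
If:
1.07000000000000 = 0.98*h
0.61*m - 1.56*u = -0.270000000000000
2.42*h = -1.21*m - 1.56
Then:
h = 1.09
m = -3.47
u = -1.18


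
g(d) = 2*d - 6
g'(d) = 2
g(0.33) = -5.34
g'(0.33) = 2.00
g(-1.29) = -8.58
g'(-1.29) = 2.00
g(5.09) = 4.18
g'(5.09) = 2.00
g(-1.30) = -8.60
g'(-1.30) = 2.00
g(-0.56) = -7.12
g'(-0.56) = 2.00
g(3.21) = 0.42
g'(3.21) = 2.00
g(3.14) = 0.28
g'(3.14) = 2.00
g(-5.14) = -16.28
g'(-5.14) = 2.00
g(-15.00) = -36.00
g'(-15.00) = 2.00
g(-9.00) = -24.00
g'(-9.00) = 2.00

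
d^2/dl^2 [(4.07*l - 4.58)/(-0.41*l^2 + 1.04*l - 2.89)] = (-(0.82*l - 1.04)*(1.64*l - 2.08)*(4.07*l - 4.58) + (10.0122*l - 12.2212)*(0.41*l^2 - 1.04*l + 2.89))/(0.41*l^2 - 1.04*l + 2.89)^3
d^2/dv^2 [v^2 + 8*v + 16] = 2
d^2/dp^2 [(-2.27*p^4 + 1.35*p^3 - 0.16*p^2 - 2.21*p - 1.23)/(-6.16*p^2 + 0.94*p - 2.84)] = (172.273024*p^6 - 78.8652480000001*p^5 + 250.30836*p^4 + 117.461768*p^3 + 504.574608*p^2 - 340.040256*p - 26.481944)/(233.744896*p^6 - 107.006592*p^5 + 339.62544*p^4 - 99.499*p^3 + 156.58056*p^2 - 22.744992*p + 22.906304)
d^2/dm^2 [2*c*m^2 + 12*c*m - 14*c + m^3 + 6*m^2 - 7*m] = 4*c + 6*m + 12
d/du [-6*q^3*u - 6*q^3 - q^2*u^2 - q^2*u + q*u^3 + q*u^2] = q*(-6*q^2 - 2*q*u - q + 3*u^2 + 2*u)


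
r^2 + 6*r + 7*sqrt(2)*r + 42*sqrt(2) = (r + 6)*(r + 7*sqrt(2))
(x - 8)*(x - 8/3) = x^2 - 32*x/3 + 64/3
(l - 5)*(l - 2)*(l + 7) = l^3 - 39*l + 70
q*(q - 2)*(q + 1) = q^3 - q^2 - 2*q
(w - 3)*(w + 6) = w^2 + 3*w - 18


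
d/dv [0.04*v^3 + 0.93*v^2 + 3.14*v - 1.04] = 0.12*v^2 + 1.86*v + 3.14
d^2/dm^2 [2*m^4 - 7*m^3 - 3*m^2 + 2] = 24*m^2 - 42*m - 6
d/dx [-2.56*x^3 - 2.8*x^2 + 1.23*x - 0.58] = -7.68*x^2 - 5.6*x + 1.23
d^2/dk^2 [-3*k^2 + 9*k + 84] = -6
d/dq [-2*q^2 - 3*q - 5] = -4*q - 3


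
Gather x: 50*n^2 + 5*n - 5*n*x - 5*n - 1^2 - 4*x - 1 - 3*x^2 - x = 50*n^2 - 3*x^2 + x*(-5*n - 5) - 2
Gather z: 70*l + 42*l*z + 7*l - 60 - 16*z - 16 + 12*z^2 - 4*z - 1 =77*l + 12*z^2 + z*(42*l - 20) - 77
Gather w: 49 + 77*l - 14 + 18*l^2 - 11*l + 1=18*l^2 + 66*l + 36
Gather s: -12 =-12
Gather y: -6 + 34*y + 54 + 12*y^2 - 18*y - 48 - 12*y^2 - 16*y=0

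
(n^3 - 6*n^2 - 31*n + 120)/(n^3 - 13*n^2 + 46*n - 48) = (n + 5)/(n - 2)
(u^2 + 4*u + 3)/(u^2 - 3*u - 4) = (u + 3)/(u - 4)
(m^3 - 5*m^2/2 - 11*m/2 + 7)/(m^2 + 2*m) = m - 9/2 + 7/(2*m)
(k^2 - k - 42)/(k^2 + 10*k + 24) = (k - 7)/(k + 4)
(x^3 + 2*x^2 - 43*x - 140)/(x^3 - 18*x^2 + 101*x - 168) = (x^2 + 9*x + 20)/(x^2 - 11*x + 24)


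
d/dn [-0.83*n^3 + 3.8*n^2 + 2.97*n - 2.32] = -2.49*n^2 + 7.6*n + 2.97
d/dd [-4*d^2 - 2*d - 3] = -8*d - 2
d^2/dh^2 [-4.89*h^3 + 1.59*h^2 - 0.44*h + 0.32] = 3.18 - 29.34*h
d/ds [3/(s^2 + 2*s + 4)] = 6*(-s - 1)/(s^2 + 2*s + 4)^2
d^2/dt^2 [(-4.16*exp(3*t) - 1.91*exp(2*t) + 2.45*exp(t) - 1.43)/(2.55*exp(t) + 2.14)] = (-108.2016*exp(4*t) - 262.132095*exp(3*t) - 202.728834*exp(2*t) - 57.656369*exp(t) + 19.02353)*exp(t)/(16.581375*exp(3*t) + 41.74605*exp(2*t) + 35.03394*exp(t) + 9.800344)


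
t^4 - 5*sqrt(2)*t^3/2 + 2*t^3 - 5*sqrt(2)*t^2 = t^2*(t + 2)*(t - 5*sqrt(2)/2)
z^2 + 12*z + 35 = (z + 5)*(z + 7)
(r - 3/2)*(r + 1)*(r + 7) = r^3 + 13*r^2/2 - 5*r - 21/2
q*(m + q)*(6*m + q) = 6*m^2*q + 7*m*q^2 + q^3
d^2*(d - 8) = d^3 - 8*d^2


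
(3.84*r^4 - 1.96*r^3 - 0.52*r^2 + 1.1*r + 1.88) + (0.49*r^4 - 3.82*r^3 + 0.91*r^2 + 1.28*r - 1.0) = 4.33*r^4 - 5.78*r^3 + 0.39*r^2 + 2.38*r + 0.88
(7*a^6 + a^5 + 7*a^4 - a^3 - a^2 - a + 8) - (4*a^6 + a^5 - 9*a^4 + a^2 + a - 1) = 3*a^6 + 16*a^4 - a^3 - 2*a^2 - 2*a + 9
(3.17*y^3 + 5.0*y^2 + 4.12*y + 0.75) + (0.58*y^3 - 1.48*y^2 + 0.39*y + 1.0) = 3.75*y^3 + 3.52*y^2 + 4.51*y + 1.75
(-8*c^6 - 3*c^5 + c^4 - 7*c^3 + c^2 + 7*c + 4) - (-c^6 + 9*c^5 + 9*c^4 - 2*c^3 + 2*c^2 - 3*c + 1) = -7*c^6 - 12*c^5 - 8*c^4 - 5*c^3 - c^2 + 10*c + 3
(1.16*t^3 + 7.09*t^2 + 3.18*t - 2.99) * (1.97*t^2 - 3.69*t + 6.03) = 2.2852*t^5 + 9.6869*t^4 - 12.9027*t^3 + 25.1282*t^2 + 30.2085*t - 18.0297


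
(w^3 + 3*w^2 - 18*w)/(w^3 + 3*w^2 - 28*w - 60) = w*(w - 3)/(w^2 - 3*w - 10)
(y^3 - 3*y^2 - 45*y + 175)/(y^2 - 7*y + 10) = (y^2 + 2*y - 35)/(y - 2)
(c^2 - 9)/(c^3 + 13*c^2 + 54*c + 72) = (c - 3)/(c^2 + 10*c + 24)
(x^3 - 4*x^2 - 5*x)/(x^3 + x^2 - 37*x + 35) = x*(x + 1)/(x^2 + 6*x - 7)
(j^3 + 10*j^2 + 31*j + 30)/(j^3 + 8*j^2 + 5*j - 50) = (j^2 + 5*j + 6)/(j^2 + 3*j - 10)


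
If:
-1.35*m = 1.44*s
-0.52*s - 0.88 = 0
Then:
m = 1.81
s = -1.69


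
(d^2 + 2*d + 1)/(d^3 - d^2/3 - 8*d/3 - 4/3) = 3*(d + 1)/(3*d^2 - 4*d - 4)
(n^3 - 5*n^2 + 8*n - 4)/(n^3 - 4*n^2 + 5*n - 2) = (n - 2)/(n - 1)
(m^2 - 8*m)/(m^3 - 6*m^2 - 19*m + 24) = m/(m^2 + 2*m - 3)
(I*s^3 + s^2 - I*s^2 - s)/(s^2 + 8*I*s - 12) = s*(I*s^2 + s - I*s - 1)/(s^2 + 8*I*s - 12)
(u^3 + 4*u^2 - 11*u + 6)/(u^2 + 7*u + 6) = (u^2 - 2*u + 1)/(u + 1)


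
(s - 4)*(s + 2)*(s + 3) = s^3 + s^2 - 14*s - 24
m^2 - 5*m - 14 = (m - 7)*(m + 2)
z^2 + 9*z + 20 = (z + 4)*(z + 5)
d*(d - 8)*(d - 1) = d^3 - 9*d^2 + 8*d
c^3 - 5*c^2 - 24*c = c*(c - 8)*(c + 3)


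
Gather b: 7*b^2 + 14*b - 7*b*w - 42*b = 7*b^2 + b*(-7*w - 28)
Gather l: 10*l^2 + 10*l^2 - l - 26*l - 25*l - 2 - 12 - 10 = 20*l^2 - 52*l - 24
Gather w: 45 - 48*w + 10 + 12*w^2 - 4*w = 12*w^2 - 52*w + 55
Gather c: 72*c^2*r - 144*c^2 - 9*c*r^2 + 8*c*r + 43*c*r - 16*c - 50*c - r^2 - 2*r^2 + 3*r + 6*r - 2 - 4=c^2*(72*r - 144) + c*(-9*r^2 + 51*r - 66) - 3*r^2 + 9*r - 6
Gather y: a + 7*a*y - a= 7*a*y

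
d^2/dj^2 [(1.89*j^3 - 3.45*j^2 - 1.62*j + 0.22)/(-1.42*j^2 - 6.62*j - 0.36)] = (3.5527136788005e-15*j^5 + 2.8421709430404e-14*j^4 - 222.05352*j^3 - 40.268976*j^2 - 18.847056*j - 25.885136)/(2.863288*j^6 + 40.045704*j^5 + 188.869656*j^4 + 310.422392*j^3 + 47.882448*j^2 + 2.573856*j + 0.046656)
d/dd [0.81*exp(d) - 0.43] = 0.81*exp(d)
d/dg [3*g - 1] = 3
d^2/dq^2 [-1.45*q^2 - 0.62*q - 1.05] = -2.90000000000000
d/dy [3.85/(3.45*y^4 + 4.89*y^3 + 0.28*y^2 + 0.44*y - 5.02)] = (-53.13*y^3 - 56.4795*y^2 - 2.156*y - 1.694)/(3.45*y^4 + 4.89*y^3 + 0.28*y^2 + 0.44*y - 5.02)^2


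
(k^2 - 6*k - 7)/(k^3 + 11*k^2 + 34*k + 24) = (k - 7)/(k^2 + 10*k + 24)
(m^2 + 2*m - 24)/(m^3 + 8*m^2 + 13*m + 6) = (m - 4)/(m^2 + 2*m + 1)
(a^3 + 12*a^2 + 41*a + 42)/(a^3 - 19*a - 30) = (a + 7)/(a - 5)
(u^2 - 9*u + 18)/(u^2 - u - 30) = (u - 3)/(u + 5)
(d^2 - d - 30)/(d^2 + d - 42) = (d + 5)/(d + 7)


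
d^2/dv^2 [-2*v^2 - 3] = -4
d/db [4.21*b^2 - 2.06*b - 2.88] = 8.42*b - 2.06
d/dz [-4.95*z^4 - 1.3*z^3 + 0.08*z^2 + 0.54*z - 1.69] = -19.8*z^3 - 3.9*z^2 + 0.16*z + 0.54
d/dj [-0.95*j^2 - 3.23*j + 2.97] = -1.9*j - 3.23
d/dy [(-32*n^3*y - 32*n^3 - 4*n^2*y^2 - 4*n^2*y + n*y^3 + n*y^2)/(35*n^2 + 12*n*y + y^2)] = n*(-1120*n^4 - 280*n^3*y + 244*n^3 + 89*n^2*y^2 + 134*n^2*y + 24*n*y^3 + 16*n*y^2 + y^4)/(1225*n^4 + 840*n^3*y + 214*n^2*y^2 + 24*n*y^3 + y^4)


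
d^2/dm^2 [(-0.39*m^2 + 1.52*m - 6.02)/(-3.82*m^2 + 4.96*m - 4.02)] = (-29.58208*m^3 + 491.143512*m^2 - 544.322496*m + 63.302152)/(55.742968*m^6 - 217.134912*m^5 + 457.91868*m^4 - 579.0304*m^3 + 481.89348*m^2 - 240.466752*m + 64.964808)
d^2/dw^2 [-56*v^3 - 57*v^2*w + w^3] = 6*w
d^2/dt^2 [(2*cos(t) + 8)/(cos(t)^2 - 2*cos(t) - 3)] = 2*(9*sin(t)^4*cos(t) + 18*sin(t)^4 - 70*sin(t)^2 + 17*cos(t)/2 - cos(5*t)/2 + 8)/(sin(t)^2 + 2*cos(t) + 2)^3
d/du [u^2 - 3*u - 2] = 2*u - 3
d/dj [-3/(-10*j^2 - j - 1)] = 3*(-20*j - 1)/(10*j^2 + j + 1)^2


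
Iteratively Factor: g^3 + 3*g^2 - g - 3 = (g + 1)*(g^2 + 2*g - 3) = (g + 1)*(g + 3)*(g - 1)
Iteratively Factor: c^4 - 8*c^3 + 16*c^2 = (c - 4)*(c^3 - 4*c^2) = c*(c - 4)*(c^2 - 4*c) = c*(c - 4)^2*(c)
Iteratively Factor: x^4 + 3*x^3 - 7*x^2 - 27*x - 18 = (x + 3)*(x^3 - 7*x - 6) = (x + 1)*(x + 3)*(x^2 - x - 6) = (x - 3)*(x + 1)*(x + 3)*(x + 2)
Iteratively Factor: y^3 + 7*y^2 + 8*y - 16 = (y + 4)*(y^2 + 3*y - 4) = (y - 1)*(y + 4)*(y + 4)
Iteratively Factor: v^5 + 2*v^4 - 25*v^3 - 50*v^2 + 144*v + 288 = (v - 3)*(v^4 + 5*v^3 - 10*v^2 - 80*v - 96) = (v - 3)*(v + 4)*(v^3 + v^2 - 14*v - 24) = (v - 3)*(v + 3)*(v + 4)*(v^2 - 2*v - 8) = (v - 4)*(v - 3)*(v + 3)*(v + 4)*(v + 2)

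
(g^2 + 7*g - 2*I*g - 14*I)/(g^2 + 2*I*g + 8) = (g + 7)/(g + 4*I)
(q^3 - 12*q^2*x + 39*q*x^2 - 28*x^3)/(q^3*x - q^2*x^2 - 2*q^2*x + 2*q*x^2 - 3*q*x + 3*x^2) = (q^2 - 11*q*x + 28*x^2)/(x*(q^2 - 2*q - 3))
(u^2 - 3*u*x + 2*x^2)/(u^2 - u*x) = (u - 2*x)/u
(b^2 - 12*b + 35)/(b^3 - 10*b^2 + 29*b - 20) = (b - 7)/(b^2 - 5*b + 4)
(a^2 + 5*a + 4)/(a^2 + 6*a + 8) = (a + 1)/(a + 2)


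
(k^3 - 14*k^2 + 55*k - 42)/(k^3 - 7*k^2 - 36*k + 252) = (k - 1)/(k + 6)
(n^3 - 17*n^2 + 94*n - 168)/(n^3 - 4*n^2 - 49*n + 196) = (n - 6)/(n + 7)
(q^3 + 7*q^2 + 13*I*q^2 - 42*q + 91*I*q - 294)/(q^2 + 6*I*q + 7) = (q^2 + q*(7 + 6*I) + 42*I)/(q - I)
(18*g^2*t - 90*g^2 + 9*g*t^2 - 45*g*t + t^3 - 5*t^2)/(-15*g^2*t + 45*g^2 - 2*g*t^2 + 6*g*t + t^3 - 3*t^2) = (6*g*t - 30*g + t^2 - 5*t)/(-5*g*t + 15*g + t^2 - 3*t)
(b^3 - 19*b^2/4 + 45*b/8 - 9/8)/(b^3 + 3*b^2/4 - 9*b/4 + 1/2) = (b^2 - 9*b/2 + 9/2)/(b^2 + b - 2)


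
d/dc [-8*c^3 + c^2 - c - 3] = -24*c^2 + 2*c - 1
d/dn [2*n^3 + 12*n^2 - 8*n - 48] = 6*n^2 + 24*n - 8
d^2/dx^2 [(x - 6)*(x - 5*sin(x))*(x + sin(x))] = 4*x^2*sin(x) - 24*x*sin(x) - 16*x*cos(x) - 10*x*cos(2*x) + 6*x - 8*sin(x) - 10*sin(2*x) + 48*cos(x) + 60*cos(2*x) - 12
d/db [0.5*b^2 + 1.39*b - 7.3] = 1.0*b + 1.39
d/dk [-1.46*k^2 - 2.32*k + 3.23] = -2.92*k - 2.32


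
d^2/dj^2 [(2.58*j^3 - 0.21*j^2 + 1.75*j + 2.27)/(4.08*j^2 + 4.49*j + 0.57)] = (5.6843418860808e-14*j^5 + 1.13686837721616e-13*j^4 + 157.982484*j^3 + 269.272188*j^2 + 230.118156*j + 71.874622)/(67.917312*j^6 + 224.227008*j^5 + 275.224968*j^4 + 153.170513*j^3 + 38.450547*j^2 + 4.376403*j + 0.185193)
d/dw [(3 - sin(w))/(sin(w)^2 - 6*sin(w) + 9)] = cos(w)/(sin(w) - 3)^2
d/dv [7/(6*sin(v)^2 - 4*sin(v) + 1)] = 28*(1 - 3*sin(v))*cos(v)/(6*sin(v)^2 - 4*sin(v) + 1)^2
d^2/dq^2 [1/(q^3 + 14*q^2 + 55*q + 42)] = 2*(-(3*q + 14)*(q^3 + 14*q^2 + 55*q + 42) + (3*q^2 + 28*q + 55)^2)/(q^3 + 14*q^2 + 55*q + 42)^3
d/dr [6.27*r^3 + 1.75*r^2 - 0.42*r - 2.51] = 18.81*r^2 + 3.5*r - 0.42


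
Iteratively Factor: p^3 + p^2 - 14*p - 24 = (p + 2)*(p^2 - p - 12) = (p + 2)*(p + 3)*(p - 4)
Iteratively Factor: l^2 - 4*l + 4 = (l - 2)*(l - 2)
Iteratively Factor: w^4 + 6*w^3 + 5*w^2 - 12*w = (w)*(w^3 + 6*w^2 + 5*w - 12) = w*(w - 1)*(w^2 + 7*w + 12) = w*(w - 1)*(w + 3)*(w + 4)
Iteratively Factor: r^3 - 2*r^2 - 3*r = (r)*(r^2 - 2*r - 3) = r*(r + 1)*(r - 3)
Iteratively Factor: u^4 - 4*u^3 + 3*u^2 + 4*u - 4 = (u - 2)*(u^3 - 2*u^2 - u + 2) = (u - 2)*(u + 1)*(u^2 - 3*u + 2) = (u - 2)^2*(u + 1)*(u - 1)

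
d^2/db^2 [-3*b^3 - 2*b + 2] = -18*b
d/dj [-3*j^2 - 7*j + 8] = -6*j - 7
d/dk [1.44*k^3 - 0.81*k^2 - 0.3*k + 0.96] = 4.32*k^2 - 1.62*k - 0.3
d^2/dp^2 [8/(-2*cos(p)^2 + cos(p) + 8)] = 8*(-16*sin(p)^4 + 73*sin(p)^2 + cos(p)/2 + 3*cos(3*p)/2 - 23)/(2*sin(p)^2 + cos(p) + 6)^3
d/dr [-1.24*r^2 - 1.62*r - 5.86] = -2.48*r - 1.62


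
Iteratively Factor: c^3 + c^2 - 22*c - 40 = (c + 4)*(c^2 - 3*c - 10) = (c + 2)*(c + 4)*(c - 5)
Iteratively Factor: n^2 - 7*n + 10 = (n - 2)*(n - 5)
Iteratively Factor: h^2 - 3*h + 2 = (h - 1)*(h - 2)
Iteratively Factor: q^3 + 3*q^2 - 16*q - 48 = (q + 4)*(q^2 - q - 12) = (q + 3)*(q + 4)*(q - 4)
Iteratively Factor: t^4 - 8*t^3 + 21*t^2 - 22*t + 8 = (t - 4)*(t^3 - 4*t^2 + 5*t - 2) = (t - 4)*(t - 2)*(t^2 - 2*t + 1) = (t - 4)*(t - 2)*(t - 1)*(t - 1)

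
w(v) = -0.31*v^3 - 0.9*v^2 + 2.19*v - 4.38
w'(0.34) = 1.47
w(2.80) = -12.11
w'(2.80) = -10.14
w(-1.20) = -7.77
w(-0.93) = -6.95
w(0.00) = -4.38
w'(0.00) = 2.19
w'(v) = -0.93*v^2 - 1.8*v + 2.19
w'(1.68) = -3.46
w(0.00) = -4.38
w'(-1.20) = 3.01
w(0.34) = -3.75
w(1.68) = -4.71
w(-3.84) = -8.51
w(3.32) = -18.37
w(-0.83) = -6.64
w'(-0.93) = 3.06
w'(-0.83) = 3.04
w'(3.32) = -14.04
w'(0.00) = 2.19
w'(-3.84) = -4.61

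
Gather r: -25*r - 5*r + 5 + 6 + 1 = 12 - 30*r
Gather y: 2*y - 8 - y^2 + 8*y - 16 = -y^2 + 10*y - 24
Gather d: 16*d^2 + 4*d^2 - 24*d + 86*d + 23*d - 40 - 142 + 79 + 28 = 20*d^2 + 85*d - 75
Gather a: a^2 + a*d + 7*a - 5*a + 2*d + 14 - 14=a^2 + a*(d + 2) + 2*d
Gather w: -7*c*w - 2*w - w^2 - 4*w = -w^2 + w*(-7*c - 6)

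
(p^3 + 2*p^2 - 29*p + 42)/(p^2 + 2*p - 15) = (p^2 + 5*p - 14)/(p + 5)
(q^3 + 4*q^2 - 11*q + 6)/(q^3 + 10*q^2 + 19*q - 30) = (q - 1)/(q + 5)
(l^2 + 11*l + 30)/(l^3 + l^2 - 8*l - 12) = (l^2 + 11*l + 30)/(l^3 + l^2 - 8*l - 12)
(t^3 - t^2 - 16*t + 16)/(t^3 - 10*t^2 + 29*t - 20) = (t + 4)/(t - 5)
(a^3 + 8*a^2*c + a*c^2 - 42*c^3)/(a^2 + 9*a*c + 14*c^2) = (a^2 + a*c - 6*c^2)/(a + 2*c)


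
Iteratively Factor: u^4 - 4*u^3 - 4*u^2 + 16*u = (u + 2)*(u^3 - 6*u^2 + 8*u) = (u - 4)*(u + 2)*(u^2 - 2*u) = (u - 4)*(u - 2)*(u + 2)*(u)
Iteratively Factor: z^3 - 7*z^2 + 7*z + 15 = (z - 3)*(z^2 - 4*z - 5) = (z - 5)*(z - 3)*(z + 1)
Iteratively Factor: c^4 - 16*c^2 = (c)*(c^3 - 16*c) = c*(c + 4)*(c^2 - 4*c) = c^2*(c + 4)*(c - 4)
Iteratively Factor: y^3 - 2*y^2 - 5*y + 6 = (y + 2)*(y^2 - 4*y + 3) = (y - 3)*(y + 2)*(y - 1)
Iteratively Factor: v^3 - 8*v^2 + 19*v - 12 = (v - 4)*(v^2 - 4*v + 3) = (v - 4)*(v - 1)*(v - 3)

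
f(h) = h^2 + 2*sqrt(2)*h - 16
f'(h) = 2*h + 2*sqrt(2)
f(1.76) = -7.92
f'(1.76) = 6.35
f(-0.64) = -17.40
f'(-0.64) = 1.55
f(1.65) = -8.61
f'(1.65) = 6.13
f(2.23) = -4.72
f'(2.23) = 7.29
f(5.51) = 29.94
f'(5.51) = 13.85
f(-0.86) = -17.69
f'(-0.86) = 1.11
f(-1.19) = -17.95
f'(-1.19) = 0.45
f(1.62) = -8.79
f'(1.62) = 6.07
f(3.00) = 1.49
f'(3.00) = 8.83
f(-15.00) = 166.57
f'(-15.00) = -27.17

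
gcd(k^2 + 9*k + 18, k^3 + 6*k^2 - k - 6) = k + 6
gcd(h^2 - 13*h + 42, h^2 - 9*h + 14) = h - 7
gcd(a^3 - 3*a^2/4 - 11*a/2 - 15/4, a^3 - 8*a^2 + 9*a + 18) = a^2 - 2*a - 3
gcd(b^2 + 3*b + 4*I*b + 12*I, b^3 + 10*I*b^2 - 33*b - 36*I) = b + 4*I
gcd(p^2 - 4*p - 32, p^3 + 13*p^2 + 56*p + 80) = p + 4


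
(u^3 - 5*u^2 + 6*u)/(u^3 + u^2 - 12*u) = (u - 2)/(u + 4)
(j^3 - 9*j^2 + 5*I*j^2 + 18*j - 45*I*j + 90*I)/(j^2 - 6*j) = j - 3 + 5*I - 15*I/j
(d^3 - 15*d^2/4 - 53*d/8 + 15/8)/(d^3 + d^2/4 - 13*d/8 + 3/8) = (d - 5)/(d - 1)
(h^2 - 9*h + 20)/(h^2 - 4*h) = (h - 5)/h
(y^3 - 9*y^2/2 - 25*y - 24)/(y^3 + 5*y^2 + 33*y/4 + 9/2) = 2*(y - 8)/(2*y + 3)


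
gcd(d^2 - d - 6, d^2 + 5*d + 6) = d + 2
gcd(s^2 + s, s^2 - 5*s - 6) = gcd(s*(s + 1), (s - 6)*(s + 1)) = s + 1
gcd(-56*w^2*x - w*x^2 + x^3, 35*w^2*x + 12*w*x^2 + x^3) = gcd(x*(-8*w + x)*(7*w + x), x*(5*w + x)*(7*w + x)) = 7*w*x + x^2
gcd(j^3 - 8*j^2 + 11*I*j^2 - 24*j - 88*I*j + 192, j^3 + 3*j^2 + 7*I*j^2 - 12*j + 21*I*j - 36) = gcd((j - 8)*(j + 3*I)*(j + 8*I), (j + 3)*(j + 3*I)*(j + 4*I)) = j + 3*I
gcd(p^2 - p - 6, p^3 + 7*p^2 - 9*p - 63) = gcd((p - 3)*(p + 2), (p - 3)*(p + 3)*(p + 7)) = p - 3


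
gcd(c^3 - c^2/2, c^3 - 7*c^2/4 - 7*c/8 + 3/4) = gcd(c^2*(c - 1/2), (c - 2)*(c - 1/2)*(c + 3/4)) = c - 1/2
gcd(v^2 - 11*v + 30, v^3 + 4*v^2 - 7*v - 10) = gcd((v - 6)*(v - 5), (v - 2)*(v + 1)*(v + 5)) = 1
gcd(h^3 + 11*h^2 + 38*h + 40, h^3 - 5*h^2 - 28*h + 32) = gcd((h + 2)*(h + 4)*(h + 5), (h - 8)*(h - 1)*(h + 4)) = h + 4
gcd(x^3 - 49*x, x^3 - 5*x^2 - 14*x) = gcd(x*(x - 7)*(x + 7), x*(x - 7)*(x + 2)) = x^2 - 7*x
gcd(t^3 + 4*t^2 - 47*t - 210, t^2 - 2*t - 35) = t^2 - 2*t - 35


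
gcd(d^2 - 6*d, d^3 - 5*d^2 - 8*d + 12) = d - 6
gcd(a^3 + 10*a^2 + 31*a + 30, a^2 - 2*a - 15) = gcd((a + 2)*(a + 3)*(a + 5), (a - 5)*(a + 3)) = a + 3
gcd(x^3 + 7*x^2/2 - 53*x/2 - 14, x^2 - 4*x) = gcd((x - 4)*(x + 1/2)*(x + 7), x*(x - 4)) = x - 4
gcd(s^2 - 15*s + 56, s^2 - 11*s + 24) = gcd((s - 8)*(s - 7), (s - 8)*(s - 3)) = s - 8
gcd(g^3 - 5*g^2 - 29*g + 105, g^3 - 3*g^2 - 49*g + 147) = g^2 - 10*g + 21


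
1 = 1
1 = 1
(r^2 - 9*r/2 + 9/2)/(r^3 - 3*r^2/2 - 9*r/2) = (2*r - 3)/(r*(2*r + 3))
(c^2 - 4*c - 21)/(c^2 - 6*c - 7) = (c + 3)/(c + 1)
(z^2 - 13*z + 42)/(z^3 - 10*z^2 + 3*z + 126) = 1/(z + 3)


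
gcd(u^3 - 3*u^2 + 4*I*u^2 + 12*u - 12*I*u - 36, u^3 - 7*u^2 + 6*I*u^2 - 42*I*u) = u + 6*I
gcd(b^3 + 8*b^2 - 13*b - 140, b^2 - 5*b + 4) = b - 4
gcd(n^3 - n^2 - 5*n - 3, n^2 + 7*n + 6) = n + 1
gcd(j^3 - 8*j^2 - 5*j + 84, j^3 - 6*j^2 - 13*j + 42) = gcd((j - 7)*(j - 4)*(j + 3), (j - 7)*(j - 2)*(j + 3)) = j^2 - 4*j - 21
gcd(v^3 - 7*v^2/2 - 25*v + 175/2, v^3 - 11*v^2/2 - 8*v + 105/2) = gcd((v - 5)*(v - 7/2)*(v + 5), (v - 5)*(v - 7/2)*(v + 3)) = v^2 - 17*v/2 + 35/2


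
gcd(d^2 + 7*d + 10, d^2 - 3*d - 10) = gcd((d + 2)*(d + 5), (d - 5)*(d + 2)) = d + 2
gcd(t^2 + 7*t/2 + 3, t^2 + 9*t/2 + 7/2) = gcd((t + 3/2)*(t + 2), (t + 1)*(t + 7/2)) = 1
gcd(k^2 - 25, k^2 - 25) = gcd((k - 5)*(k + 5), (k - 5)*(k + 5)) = k^2 - 25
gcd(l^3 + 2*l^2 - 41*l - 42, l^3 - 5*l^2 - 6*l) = l^2 - 5*l - 6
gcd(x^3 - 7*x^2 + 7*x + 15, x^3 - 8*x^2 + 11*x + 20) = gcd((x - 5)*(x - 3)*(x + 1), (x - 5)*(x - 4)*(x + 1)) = x^2 - 4*x - 5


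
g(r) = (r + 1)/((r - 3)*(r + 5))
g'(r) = -(r + 1)/((r - 3)*(r + 5)^2) + 1/((r - 3)*(r + 5)) - (r + 1)/((r - 3)^2*(r + 5)) = (-r^2 - 2*r - 17)/(r^4 + 4*r^3 - 26*r^2 - 60*r + 225)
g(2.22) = -0.57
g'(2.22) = -0.83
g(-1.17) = 0.01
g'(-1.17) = -0.06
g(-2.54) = 0.11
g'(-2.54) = -0.10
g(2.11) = -0.49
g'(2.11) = -0.64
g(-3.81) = 0.35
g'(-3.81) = -0.36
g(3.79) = 0.69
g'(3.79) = -0.81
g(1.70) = -0.31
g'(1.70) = -0.31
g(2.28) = -0.63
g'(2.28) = -0.97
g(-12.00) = -0.10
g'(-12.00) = -0.01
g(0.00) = -0.07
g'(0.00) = -0.08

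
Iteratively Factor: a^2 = (a)*(a)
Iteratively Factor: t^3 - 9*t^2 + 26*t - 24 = (t - 2)*(t^2 - 7*t + 12) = (t - 4)*(t - 2)*(t - 3)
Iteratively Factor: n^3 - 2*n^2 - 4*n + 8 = (n - 2)*(n^2 - 4) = (n - 2)*(n + 2)*(n - 2)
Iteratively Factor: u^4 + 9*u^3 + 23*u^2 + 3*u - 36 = (u + 3)*(u^3 + 6*u^2 + 5*u - 12) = (u + 3)^2*(u^2 + 3*u - 4) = (u + 3)^2*(u + 4)*(u - 1)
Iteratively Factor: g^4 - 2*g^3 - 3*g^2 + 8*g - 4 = (g - 2)*(g^3 - 3*g + 2) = (g - 2)*(g - 1)*(g^2 + g - 2) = (g - 2)*(g - 1)*(g + 2)*(g - 1)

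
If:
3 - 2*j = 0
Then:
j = 3/2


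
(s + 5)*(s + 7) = s^2 + 12*s + 35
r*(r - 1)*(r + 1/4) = r^3 - 3*r^2/4 - r/4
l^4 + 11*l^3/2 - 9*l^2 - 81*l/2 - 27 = (l - 3)*(l + 1)*(l + 3/2)*(l + 6)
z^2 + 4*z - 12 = (z - 2)*(z + 6)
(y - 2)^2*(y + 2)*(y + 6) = y^4 + 4*y^3 - 16*y^2 - 16*y + 48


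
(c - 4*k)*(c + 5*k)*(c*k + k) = c^3*k + c^2*k^2 + c^2*k - 20*c*k^3 + c*k^2 - 20*k^3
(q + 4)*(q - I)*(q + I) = q^3 + 4*q^2 + q + 4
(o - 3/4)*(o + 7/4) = o^2 + o - 21/16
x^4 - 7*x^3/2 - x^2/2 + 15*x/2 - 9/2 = (x - 3)*(x - 1)^2*(x + 3/2)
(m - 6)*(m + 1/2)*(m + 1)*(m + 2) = m^4 - 5*m^3/2 - 35*m^2/2 - 20*m - 6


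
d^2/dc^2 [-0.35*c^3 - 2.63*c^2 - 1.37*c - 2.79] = -2.1*c - 5.26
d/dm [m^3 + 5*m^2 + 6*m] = 3*m^2 + 10*m + 6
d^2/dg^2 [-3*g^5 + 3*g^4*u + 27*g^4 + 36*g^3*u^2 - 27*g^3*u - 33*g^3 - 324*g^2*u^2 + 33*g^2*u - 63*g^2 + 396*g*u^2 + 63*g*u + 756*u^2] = -60*g^3 + 36*g^2*u + 324*g^2 + 216*g*u^2 - 162*g*u - 198*g - 648*u^2 + 66*u - 126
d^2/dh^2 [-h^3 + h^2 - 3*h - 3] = 2 - 6*h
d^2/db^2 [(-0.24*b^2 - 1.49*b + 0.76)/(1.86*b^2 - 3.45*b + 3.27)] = (8.88178419700125e-16*b^4 - 13.389768*b^3 + 24.534144*b^2 + 25.113348*b - 29.904606)/(6.434856*b^6 - 35.80686*b^5 + 100.354626*b^4 - 166.965165*b^3 + 176.429907*b^2 - 110.671515*b + 34.965783)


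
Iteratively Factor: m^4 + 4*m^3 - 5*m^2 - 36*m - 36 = (m + 2)*(m^3 + 2*m^2 - 9*m - 18) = (m - 3)*(m + 2)*(m^2 + 5*m + 6) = (m - 3)*(m + 2)*(m + 3)*(m + 2)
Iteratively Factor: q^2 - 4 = (q - 2)*(q + 2)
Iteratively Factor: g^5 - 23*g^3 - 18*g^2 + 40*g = (g - 1)*(g^4 + g^3 - 22*g^2 - 40*g) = (g - 5)*(g - 1)*(g^3 + 6*g^2 + 8*g) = (g - 5)*(g - 1)*(g + 4)*(g^2 + 2*g) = (g - 5)*(g - 1)*(g + 2)*(g + 4)*(g)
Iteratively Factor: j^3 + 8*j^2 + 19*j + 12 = (j + 3)*(j^2 + 5*j + 4) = (j + 1)*(j + 3)*(j + 4)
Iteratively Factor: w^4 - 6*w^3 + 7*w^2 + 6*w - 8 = (w - 2)*(w^3 - 4*w^2 - w + 4) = (w - 2)*(w - 1)*(w^2 - 3*w - 4) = (w - 4)*(w - 2)*(w - 1)*(w + 1)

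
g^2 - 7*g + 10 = (g - 5)*(g - 2)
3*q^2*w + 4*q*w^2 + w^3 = w*(q + w)*(3*q + w)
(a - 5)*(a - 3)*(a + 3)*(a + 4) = a^4 - a^3 - 29*a^2 + 9*a + 180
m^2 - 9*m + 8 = (m - 8)*(m - 1)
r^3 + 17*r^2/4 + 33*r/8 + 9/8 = (r + 1/2)*(r + 3/4)*(r + 3)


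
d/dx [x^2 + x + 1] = 2*x + 1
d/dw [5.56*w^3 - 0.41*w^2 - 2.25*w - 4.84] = 16.68*w^2 - 0.82*w - 2.25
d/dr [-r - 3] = -1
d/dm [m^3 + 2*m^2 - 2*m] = 3*m^2 + 4*m - 2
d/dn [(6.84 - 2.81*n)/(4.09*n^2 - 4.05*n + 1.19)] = (11.4929*n^2 - 55.9512*n + 24.3581)/(16.7281*n^4 - 33.129*n^3 + 26.1367*n^2 - 9.639*n + 1.4161)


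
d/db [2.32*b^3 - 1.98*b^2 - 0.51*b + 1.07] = 6.96*b^2 - 3.96*b - 0.51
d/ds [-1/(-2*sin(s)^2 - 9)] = -2*sin(2*s)/(cos(2*s) - 10)^2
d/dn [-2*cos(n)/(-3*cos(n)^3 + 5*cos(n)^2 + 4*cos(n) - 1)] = 32*(6*cos(n)^3 - 5*cos(n)^2 - 1)*sin(n)/(7*cos(n) + 10*cos(2*n) - 3*cos(3*n) + 6)^2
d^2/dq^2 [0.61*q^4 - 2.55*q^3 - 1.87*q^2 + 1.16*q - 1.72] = 7.32*q^2 - 15.3*q - 3.74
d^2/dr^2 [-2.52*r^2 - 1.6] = -5.04000000000000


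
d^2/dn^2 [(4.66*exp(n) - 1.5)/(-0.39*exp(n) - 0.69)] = (1.482156*exp(n) - 2.622276)*exp(n)/(0.059319*exp(3*n) + 0.314847*exp(2*n) + 0.557037*exp(n) + 0.328509)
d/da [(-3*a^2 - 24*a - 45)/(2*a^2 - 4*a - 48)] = 3*(5*a^2 + 39*a + 81)/(a^4 - 4*a^3 - 44*a^2 + 96*a + 576)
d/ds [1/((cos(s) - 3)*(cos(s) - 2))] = (2*cos(s) - 5)*sin(s)/((cos(s) - 3)^2*(cos(s) - 2)^2)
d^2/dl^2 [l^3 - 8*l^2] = 6*l - 16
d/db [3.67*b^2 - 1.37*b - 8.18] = 7.34*b - 1.37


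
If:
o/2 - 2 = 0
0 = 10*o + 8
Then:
No Solution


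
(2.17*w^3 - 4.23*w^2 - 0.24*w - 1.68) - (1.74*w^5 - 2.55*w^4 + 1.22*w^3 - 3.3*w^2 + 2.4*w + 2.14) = -1.74*w^5 + 2.55*w^4 + 0.95*w^3 - 0.930000000000001*w^2 - 2.64*w - 3.82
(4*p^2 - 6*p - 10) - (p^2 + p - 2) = 3*p^2 - 7*p - 8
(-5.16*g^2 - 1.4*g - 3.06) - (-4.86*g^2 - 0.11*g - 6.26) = -0.3*g^2 - 1.29*g + 3.2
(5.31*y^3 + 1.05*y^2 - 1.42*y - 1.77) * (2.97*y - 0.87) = 15.7707*y^4 - 1.5012*y^3 - 5.1309*y^2 - 4.0215*y + 1.5399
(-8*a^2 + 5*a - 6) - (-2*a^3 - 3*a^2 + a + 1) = 2*a^3 - 5*a^2 + 4*a - 7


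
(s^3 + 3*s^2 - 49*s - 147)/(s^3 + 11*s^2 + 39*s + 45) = (s^2 - 49)/(s^2 + 8*s + 15)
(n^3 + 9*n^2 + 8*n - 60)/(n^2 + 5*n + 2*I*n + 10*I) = (n^2 + 4*n - 12)/(n + 2*I)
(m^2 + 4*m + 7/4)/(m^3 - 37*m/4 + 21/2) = (2*m + 1)/(2*m^2 - 7*m + 6)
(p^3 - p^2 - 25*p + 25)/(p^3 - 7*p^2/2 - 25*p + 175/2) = 2*(p - 1)/(2*p - 7)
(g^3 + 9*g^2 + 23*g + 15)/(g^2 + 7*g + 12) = (g^2 + 6*g + 5)/(g + 4)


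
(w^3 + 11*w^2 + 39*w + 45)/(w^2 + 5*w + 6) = (w^2 + 8*w + 15)/(w + 2)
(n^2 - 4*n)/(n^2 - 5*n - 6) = n*(4 - n)/(-n^2 + 5*n + 6)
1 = 1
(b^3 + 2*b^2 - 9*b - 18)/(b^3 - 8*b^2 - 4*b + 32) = (b^2 - 9)/(b^2 - 10*b + 16)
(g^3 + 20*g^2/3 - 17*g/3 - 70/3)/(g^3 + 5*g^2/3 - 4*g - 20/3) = (g + 7)/(g + 2)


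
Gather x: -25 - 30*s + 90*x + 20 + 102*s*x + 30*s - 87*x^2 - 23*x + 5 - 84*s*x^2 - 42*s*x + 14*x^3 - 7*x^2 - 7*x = 14*x^3 + x^2*(-84*s - 94) + x*(60*s + 60)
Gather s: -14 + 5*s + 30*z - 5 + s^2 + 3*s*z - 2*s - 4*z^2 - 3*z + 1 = s^2 + s*(3*z + 3) - 4*z^2 + 27*z - 18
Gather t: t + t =2*t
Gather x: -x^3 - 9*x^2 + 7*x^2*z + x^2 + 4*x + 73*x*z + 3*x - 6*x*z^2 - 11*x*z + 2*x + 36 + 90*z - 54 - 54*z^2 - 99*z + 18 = -x^3 + x^2*(7*z - 8) + x*(-6*z^2 + 62*z + 9) - 54*z^2 - 9*z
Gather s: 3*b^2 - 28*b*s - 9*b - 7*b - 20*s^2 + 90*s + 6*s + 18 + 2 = 3*b^2 - 16*b - 20*s^2 + s*(96 - 28*b) + 20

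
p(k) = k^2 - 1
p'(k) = 2*k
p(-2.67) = 6.13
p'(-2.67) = -5.34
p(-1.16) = 0.35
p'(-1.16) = -2.32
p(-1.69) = 1.86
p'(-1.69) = -3.38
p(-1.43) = 1.04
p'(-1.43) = -2.86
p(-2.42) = 4.86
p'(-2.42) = -4.84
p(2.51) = 5.30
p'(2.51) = 5.02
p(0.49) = -0.76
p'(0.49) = 0.98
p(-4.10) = 15.81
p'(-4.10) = -8.20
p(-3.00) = 8.00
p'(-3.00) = -6.00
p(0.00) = -1.00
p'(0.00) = 0.00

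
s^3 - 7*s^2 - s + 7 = (s - 7)*(s - 1)*(s + 1)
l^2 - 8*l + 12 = (l - 6)*(l - 2)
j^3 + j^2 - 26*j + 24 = (j - 4)*(j - 1)*(j + 6)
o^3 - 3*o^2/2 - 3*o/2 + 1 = (o - 2)*(o - 1/2)*(o + 1)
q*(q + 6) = q^2 + 6*q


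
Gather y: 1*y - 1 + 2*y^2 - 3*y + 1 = 2*y^2 - 2*y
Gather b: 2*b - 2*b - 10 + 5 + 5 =0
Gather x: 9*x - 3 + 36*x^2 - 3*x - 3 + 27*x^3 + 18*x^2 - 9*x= 27*x^3 + 54*x^2 - 3*x - 6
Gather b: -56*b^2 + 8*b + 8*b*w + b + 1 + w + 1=-56*b^2 + b*(8*w + 9) + w + 2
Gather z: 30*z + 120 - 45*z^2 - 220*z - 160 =-45*z^2 - 190*z - 40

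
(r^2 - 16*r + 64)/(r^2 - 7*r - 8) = (r - 8)/(r + 1)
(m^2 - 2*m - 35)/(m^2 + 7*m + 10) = (m - 7)/(m + 2)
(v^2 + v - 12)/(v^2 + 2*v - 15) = (v + 4)/(v + 5)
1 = 1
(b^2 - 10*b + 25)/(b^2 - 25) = (b - 5)/(b + 5)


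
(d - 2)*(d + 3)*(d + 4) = d^3 + 5*d^2 - 2*d - 24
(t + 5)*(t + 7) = t^2 + 12*t + 35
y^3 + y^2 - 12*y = y*(y - 3)*(y + 4)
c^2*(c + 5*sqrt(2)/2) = c^3 + 5*sqrt(2)*c^2/2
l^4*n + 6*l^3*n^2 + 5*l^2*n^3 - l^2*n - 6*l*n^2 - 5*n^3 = (l - 1)*(l + n)*(l + 5*n)*(l*n + n)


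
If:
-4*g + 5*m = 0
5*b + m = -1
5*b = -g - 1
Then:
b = -1/5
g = 0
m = 0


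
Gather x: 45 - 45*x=45 - 45*x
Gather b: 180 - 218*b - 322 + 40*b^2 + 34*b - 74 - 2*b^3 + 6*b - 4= -2*b^3 + 40*b^2 - 178*b - 220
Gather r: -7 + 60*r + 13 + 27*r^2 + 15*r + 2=27*r^2 + 75*r + 8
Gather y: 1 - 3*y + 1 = 2 - 3*y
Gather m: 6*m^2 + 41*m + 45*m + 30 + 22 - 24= 6*m^2 + 86*m + 28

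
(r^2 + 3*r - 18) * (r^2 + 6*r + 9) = r^4 + 9*r^3 + 9*r^2 - 81*r - 162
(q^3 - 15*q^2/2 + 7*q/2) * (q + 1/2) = q^4 - 7*q^3 - q^2/4 + 7*q/4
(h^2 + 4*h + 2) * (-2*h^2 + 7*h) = -2*h^4 - h^3 + 24*h^2 + 14*h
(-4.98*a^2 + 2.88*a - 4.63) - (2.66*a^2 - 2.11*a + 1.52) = -7.64*a^2 + 4.99*a - 6.15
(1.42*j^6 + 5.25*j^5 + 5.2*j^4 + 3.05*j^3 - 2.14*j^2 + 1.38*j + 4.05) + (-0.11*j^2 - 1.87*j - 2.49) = 1.42*j^6 + 5.25*j^5 + 5.2*j^4 + 3.05*j^3 - 2.25*j^2 - 0.49*j + 1.56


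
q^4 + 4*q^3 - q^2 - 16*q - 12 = (q - 2)*(q + 1)*(q + 2)*(q + 3)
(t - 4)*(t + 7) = t^2 + 3*t - 28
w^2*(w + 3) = w^3 + 3*w^2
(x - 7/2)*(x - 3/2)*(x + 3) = x^3 - 2*x^2 - 39*x/4 + 63/4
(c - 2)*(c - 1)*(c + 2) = c^3 - c^2 - 4*c + 4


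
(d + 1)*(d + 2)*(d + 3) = d^3 + 6*d^2 + 11*d + 6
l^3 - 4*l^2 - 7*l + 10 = (l - 5)*(l - 1)*(l + 2)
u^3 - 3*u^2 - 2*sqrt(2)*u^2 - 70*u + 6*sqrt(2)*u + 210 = (u - 3)*(u - 7*sqrt(2))*(u + 5*sqrt(2))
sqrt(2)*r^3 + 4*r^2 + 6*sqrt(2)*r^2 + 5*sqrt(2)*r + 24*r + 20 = (r + 5)*(r + 2*sqrt(2))*(sqrt(2)*r + sqrt(2))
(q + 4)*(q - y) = q^2 - q*y + 4*q - 4*y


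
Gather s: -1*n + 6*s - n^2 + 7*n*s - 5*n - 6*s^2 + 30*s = -n^2 - 6*n - 6*s^2 + s*(7*n + 36)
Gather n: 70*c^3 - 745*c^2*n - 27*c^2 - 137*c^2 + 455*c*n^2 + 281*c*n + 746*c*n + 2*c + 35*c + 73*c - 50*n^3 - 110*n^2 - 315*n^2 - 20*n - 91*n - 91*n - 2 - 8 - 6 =70*c^3 - 164*c^2 + 110*c - 50*n^3 + n^2*(455*c - 425) + n*(-745*c^2 + 1027*c - 202) - 16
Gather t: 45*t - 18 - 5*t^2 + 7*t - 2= -5*t^2 + 52*t - 20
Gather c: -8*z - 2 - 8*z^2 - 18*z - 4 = -8*z^2 - 26*z - 6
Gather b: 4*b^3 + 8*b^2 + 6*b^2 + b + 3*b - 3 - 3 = 4*b^3 + 14*b^2 + 4*b - 6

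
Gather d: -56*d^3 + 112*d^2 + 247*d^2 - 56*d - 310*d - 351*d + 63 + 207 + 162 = -56*d^3 + 359*d^2 - 717*d + 432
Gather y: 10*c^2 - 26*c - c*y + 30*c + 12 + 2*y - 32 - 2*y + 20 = 10*c^2 - c*y + 4*c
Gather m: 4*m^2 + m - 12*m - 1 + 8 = 4*m^2 - 11*m + 7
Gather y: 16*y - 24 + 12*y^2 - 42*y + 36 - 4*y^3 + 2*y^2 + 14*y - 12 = -4*y^3 + 14*y^2 - 12*y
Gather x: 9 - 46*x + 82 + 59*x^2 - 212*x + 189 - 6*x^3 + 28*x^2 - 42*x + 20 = -6*x^3 + 87*x^2 - 300*x + 300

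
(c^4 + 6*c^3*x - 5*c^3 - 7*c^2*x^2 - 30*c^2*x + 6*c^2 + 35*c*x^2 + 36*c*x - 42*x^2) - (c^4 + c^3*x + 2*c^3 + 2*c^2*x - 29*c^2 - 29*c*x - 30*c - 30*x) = 5*c^3*x - 7*c^3 - 7*c^2*x^2 - 32*c^2*x + 35*c^2 + 35*c*x^2 + 65*c*x + 30*c - 42*x^2 + 30*x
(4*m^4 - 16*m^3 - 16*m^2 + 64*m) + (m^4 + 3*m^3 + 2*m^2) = 5*m^4 - 13*m^3 - 14*m^2 + 64*m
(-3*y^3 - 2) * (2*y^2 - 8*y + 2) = -6*y^5 + 24*y^4 - 6*y^3 - 4*y^2 + 16*y - 4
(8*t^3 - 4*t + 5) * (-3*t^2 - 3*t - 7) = -24*t^5 - 24*t^4 - 44*t^3 - 3*t^2 + 13*t - 35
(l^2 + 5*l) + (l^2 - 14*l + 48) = 2*l^2 - 9*l + 48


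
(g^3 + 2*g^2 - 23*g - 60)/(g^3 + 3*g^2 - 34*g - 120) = (g^2 - 2*g - 15)/(g^2 - g - 30)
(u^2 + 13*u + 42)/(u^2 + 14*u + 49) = (u + 6)/(u + 7)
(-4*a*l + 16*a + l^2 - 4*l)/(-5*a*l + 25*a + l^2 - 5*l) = (4*a*l - 16*a - l^2 + 4*l)/(5*a*l - 25*a - l^2 + 5*l)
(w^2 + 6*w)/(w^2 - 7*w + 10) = w*(w + 6)/(w^2 - 7*w + 10)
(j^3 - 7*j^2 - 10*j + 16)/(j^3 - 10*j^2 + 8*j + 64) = (j - 1)/(j - 4)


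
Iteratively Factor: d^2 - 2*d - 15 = (d + 3)*(d - 5)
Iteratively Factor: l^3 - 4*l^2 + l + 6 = (l + 1)*(l^2 - 5*l + 6) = (l - 2)*(l + 1)*(l - 3)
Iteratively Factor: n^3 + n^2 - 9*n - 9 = (n - 3)*(n^2 + 4*n + 3) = (n - 3)*(n + 1)*(n + 3)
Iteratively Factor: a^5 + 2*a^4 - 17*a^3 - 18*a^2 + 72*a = (a)*(a^4 + 2*a^3 - 17*a^2 - 18*a + 72) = a*(a + 3)*(a^3 - a^2 - 14*a + 24) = a*(a + 3)*(a + 4)*(a^2 - 5*a + 6) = a*(a - 2)*(a + 3)*(a + 4)*(a - 3)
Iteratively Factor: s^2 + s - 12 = (s - 3)*(s + 4)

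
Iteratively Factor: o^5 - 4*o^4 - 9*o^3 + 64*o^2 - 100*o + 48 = (o - 3)*(o^4 - o^3 - 12*o^2 + 28*o - 16) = (o - 3)*(o + 4)*(o^3 - 5*o^2 + 8*o - 4) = (o - 3)*(o - 2)*(o + 4)*(o^2 - 3*o + 2) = (o - 3)*(o - 2)*(o - 1)*(o + 4)*(o - 2)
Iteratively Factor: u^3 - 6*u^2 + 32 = (u - 4)*(u^2 - 2*u - 8) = (u - 4)^2*(u + 2)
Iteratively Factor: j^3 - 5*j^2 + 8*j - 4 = (j - 1)*(j^2 - 4*j + 4) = (j - 2)*(j - 1)*(j - 2)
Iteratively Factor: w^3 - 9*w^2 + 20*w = (w)*(w^2 - 9*w + 20) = w*(w - 4)*(w - 5)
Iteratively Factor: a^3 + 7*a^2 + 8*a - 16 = (a + 4)*(a^2 + 3*a - 4) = (a + 4)^2*(a - 1)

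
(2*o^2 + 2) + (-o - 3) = 2*o^2 - o - 1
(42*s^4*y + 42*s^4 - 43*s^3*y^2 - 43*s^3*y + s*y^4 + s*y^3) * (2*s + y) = 84*s^5*y + 84*s^5 - 44*s^4*y^2 - 44*s^4*y - 43*s^3*y^3 - 43*s^3*y^2 + 2*s^2*y^4 + 2*s^2*y^3 + s*y^5 + s*y^4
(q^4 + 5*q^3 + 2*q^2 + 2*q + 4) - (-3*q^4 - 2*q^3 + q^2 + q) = 4*q^4 + 7*q^3 + q^2 + q + 4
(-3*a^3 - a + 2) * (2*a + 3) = -6*a^4 - 9*a^3 - 2*a^2 + a + 6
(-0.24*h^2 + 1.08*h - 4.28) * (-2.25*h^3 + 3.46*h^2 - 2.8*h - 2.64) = 0.54*h^5 - 3.2604*h^4 + 14.0388*h^3 - 17.1992*h^2 + 9.1328*h + 11.2992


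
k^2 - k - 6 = (k - 3)*(k + 2)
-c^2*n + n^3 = n*(-c + n)*(c + n)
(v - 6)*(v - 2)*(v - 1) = v^3 - 9*v^2 + 20*v - 12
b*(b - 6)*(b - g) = b^3 - b^2*g - 6*b^2 + 6*b*g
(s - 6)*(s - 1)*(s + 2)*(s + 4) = s^4 - s^3 - 28*s^2 - 20*s + 48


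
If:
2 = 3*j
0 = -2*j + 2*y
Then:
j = 2/3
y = 2/3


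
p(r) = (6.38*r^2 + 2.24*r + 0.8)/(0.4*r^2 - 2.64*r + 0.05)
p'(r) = (2.64 - 0.8*r)*(6.38*r^2 + 2.24*r + 0.8)/(0.4*r^2 - 2.64*r + 0.05)^2 + (12.76*r + 2.24)/(0.4*r^2 - 2.64*r + 0.05)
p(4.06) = -28.24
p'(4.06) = -17.48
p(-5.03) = 6.44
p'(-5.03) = -0.81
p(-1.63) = 2.60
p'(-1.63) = -1.53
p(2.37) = -10.59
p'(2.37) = -6.21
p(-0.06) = 3.28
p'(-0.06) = 49.06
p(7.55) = 130.66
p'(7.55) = -118.42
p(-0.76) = 1.22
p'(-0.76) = -1.53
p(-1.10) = 1.76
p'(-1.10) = -1.63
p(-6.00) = 7.17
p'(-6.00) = -0.69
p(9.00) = 61.88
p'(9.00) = -19.00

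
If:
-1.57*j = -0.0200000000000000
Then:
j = 0.01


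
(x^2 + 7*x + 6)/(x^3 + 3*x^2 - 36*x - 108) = (x + 1)/(x^2 - 3*x - 18)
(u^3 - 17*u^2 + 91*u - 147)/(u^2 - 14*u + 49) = u - 3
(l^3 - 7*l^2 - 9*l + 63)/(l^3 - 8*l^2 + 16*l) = (l^3 - 7*l^2 - 9*l + 63)/(l*(l^2 - 8*l + 16))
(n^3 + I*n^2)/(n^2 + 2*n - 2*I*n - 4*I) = n^2*(n + I)/(n^2 + 2*n*(1 - I) - 4*I)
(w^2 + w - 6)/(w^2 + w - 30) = (w^2 + w - 6)/(w^2 + w - 30)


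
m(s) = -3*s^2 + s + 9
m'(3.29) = -18.74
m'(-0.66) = 4.96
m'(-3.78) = 23.68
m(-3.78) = -37.65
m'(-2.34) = 15.04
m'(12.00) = -71.00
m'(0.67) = -3.02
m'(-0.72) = 5.32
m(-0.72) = 6.72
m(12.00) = -411.00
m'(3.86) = -22.16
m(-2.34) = -9.77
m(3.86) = -31.84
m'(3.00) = -17.00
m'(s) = 1 - 6*s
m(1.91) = -0.03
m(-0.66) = 7.03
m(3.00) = -15.00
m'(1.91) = -10.46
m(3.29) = -20.18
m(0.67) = 8.32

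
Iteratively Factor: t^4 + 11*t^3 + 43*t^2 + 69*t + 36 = (t + 1)*(t^3 + 10*t^2 + 33*t + 36) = (t + 1)*(t + 3)*(t^2 + 7*t + 12) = (t + 1)*(t + 3)*(t + 4)*(t + 3)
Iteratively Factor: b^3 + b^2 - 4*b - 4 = (b + 2)*(b^2 - b - 2) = (b + 1)*(b + 2)*(b - 2)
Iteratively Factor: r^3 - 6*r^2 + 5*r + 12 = (r - 3)*(r^2 - 3*r - 4) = (r - 4)*(r - 3)*(r + 1)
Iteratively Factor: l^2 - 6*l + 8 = (l - 2)*(l - 4)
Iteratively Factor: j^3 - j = (j + 1)*(j^2 - j) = (j - 1)*(j + 1)*(j)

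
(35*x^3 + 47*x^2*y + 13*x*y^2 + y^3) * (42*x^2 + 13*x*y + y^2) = 1470*x^5 + 2429*x^4*y + 1192*x^3*y^2 + 258*x^2*y^3 + 26*x*y^4 + y^5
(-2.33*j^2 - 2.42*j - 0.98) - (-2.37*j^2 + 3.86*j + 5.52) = 0.04*j^2 - 6.28*j - 6.5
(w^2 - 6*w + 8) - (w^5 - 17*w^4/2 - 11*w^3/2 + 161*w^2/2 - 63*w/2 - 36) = -w^5 + 17*w^4/2 + 11*w^3/2 - 159*w^2/2 + 51*w/2 + 44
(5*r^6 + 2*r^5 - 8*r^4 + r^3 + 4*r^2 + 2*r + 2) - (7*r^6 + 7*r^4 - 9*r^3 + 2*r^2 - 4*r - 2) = -2*r^6 + 2*r^5 - 15*r^4 + 10*r^3 + 2*r^2 + 6*r + 4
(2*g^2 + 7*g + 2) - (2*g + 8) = 2*g^2 + 5*g - 6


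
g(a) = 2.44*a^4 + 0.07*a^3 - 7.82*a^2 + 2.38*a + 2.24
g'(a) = 9.76*a^3 + 0.21*a^2 - 15.64*a + 2.38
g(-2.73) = 71.57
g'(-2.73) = -151.94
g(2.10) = 20.85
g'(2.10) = 60.85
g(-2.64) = 58.69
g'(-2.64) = -134.45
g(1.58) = 1.96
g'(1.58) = 16.69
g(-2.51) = 42.74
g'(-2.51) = -111.38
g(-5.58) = 2098.83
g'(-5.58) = -1599.52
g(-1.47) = -6.99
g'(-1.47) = -5.18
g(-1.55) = -6.41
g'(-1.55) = -9.22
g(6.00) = 2912.36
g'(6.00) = 2024.26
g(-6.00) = 2853.56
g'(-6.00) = -2004.38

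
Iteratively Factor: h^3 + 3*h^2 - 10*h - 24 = (h + 4)*(h^2 - h - 6) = (h - 3)*(h + 4)*(h + 2)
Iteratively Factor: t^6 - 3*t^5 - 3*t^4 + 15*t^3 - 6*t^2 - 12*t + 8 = (t + 2)*(t^5 - 5*t^4 + 7*t^3 + t^2 - 8*t + 4) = (t - 1)*(t + 2)*(t^4 - 4*t^3 + 3*t^2 + 4*t - 4) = (t - 2)*(t - 1)*(t + 2)*(t^3 - 2*t^2 - t + 2) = (t - 2)^2*(t - 1)*(t + 2)*(t^2 - 1) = (t - 2)^2*(t - 1)^2*(t + 2)*(t + 1)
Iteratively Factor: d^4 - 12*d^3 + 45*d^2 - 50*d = (d - 5)*(d^3 - 7*d^2 + 10*d) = (d - 5)^2*(d^2 - 2*d) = (d - 5)^2*(d - 2)*(d)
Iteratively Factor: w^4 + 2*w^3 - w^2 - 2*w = (w)*(w^3 + 2*w^2 - w - 2) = w*(w + 2)*(w^2 - 1) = w*(w + 1)*(w + 2)*(w - 1)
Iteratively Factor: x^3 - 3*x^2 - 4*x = (x + 1)*(x^2 - 4*x) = x*(x + 1)*(x - 4)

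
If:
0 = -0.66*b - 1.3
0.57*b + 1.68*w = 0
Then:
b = -1.97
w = 0.67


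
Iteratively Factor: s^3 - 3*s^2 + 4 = (s + 1)*(s^2 - 4*s + 4) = (s - 2)*(s + 1)*(s - 2)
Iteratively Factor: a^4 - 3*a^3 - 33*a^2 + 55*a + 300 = (a - 5)*(a^3 + 2*a^2 - 23*a - 60) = (a - 5)^2*(a^2 + 7*a + 12) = (a - 5)^2*(a + 3)*(a + 4)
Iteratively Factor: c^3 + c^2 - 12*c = (c + 4)*(c^2 - 3*c) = (c - 3)*(c + 4)*(c)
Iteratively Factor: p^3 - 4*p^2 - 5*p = (p)*(p^2 - 4*p - 5) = p*(p - 5)*(p + 1)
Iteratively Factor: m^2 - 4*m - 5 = (m + 1)*(m - 5)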